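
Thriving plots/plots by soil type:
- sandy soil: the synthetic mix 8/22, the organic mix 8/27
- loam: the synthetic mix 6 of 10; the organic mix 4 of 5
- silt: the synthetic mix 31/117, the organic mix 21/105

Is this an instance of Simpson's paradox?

Sandy soil: the synthetic mix 8/22 = 36.4%, the organic mix 8/27 = 29.6% → the synthetic mix
Loam: the synthetic mix 6/10 = 60.0%, the organic mix 4/5 = 80.0% → the organic mix
Silt: the synthetic mix 31/117 = 26.5%, the organic mix 21/105 = 20.0% → the synthetic mix
Overall: the synthetic mix 45/149 = 30.2%, the organic mix 33/137 = 24.1% → the synthetic mix
Neither sweeps: the synthetic mix wins 2 of 3 groups, the organic mix wins 1. The synthetic mix wins overall but not every group — no Simpson reversal.

No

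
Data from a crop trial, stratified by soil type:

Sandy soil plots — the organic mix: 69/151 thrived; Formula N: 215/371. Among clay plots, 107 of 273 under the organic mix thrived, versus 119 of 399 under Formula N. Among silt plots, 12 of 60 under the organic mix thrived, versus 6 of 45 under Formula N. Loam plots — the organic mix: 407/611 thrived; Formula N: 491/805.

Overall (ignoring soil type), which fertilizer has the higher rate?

the organic mix

Sandy soil: the organic mix 69/151 = 45.7%, Formula N 215/371 = 58.0% → Formula N
Clay: the organic mix 107/273 = 39.2%, Formula N 119/399 = 29.8% → the organic mix
Silt: the organic mix 12/60 = 20.0%, Formula N 6/45 = 13.3% → the organic mix
Loam: the organic mix 407/611 = 66.6%, Formula N 491/805 = 61.0% → the organic mix
Overall: the organic mix 595/1095 = 54.3%, Formula N 831/1620 = 51.3% → the organic mix
(Neither sweeps every soil group, but the organic mix has the higher pooled rate.)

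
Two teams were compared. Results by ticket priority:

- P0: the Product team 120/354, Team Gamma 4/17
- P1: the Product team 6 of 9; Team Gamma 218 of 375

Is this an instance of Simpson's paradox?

P0: the Product team 120/354 = 33.9%, Team Gamma 4/17 = 23.5% → the Product team
P1: the Product team 6/9 = 66.7%, Team Gamma 218/375 = 58.1% → the Product team
Overall: the Product team 126/363 = 34.7%, Team Gamma 222/392 = 56.6% → Team Gamma
The Product team wins each ticket group but Team Gamma wins overall — the comparison reverses. The Product team's tickets skew toward P0, which has a lower base rate.

Yes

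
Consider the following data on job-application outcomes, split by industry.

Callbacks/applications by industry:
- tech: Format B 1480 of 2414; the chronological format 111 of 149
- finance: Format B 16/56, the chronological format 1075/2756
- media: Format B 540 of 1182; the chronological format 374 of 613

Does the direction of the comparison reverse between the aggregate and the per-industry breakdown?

Tech: Format B 1480/2414 = 61.3%, the chronological format 111/149 = 74.5% → the chronological format
Finance: Format B 16/56 = 28.6%, the chronological format 1075/2756 = 39.0% → the chronological format
Media: Format B 540/1182 = 45.7%, the chronological format 374/613 = 61.0% → the chronological format
Overall: Format B 2036/3652 = 55.8%, the chronological format 1560/3518 = 44.3% → Format B
The chronological format wins each industry group but Format B wins overall — the comparison reverses. The chronological format's applications skew toward finance, which has a lower base rate.

Yes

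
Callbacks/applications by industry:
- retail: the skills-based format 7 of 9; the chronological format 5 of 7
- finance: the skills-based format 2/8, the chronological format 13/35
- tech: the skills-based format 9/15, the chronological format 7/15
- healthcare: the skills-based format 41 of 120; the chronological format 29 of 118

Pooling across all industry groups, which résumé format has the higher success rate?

Retail: the skills-based format 7/9 = 77.8%, the chronological format 5/7 = 71.4% → the skills-based format
Finance: the skills-based format 2/8 = 25.0%, the chronological format 13/35 = 37.1% → the chronological format
Tech: the skills-based format 9/15 = 60.0%, the chronological format 7/15 = 46.7% → the skills-based format
Healthcare: the skills-based format 41/120 = 34.2%, the chronological format 29/118 = 24.6% → the skills-based format
Overall: the skills-based format 59/152 = 38.8%, the chronological format 54/175 = 30.9% → the skills-based format
(Neither sweeps every industry group, but the skills-based format has the higher pooled rate.)

the skills-based format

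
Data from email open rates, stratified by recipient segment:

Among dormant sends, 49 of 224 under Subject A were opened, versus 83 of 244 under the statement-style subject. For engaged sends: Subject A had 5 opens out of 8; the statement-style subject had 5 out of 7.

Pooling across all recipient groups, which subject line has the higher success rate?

Dormant: Subject A 49/224 = 21.9%, the statement-style subject 83/244 = 34.0% → the statement-style subject
Engaged: Subject A 5/8 = 62.5%, the statement-style subject 5/7 = 71.4% → the statement-style subject
Overall: Subject A 54/232 = 23.3%, the statement-style subject 88/251 = 35.1% → the statement-style subject

the statement-style subject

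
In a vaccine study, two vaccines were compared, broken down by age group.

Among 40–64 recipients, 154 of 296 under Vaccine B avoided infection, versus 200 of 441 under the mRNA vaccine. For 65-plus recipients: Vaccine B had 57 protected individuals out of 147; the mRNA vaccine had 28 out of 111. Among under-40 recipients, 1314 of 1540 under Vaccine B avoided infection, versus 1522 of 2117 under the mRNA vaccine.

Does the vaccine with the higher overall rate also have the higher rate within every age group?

Yes

40–64: Vaccine B 154/296 = 52.0%, the mRNA vaccine 200/441 = 45.4% → Vaccine B
65-plus: Vaccine B 57/147 = 38.8%, the mRNA vaccine 28/111 = 25.2% → Vaccine B
Under-40: Vaccine B 1314/1540 = 85.3%, the mRNA vaccine 1522/2117 = 71.9% → Vaccine B
Overall: Vaccine B 1525/1983 = 76.9%, the mRNA vaccine 1750/2669 = 65.6% → Vaccine B
Vaccine B wins overall and in every age group — no reversal.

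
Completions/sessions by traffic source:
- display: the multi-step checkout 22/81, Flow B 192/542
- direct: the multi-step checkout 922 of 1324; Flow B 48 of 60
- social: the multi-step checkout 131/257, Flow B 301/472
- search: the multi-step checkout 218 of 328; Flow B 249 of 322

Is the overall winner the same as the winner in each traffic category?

No

Display: the multi-step checkout 22/81 = 27.2%, Flow B 192/542 = 35.4% → Flow B
Direct: the multi-step checkout 922/1324 = 69.6%, Flow B 48/60 = 80.0% → Flow B
Social: the multi-step checkout 131/257 = 51.0%, Flow B 301/472 = 63.8% → Flow B
Search: the multi-step checkout 218/328 = 66.5%, Flow B 249/322 = 77.3% → Flow B
Overall: the multi-step checkout 1293/1990 = 65.0%, Flow B 790/1396 = 56.6% → the multi-step checkout
Flow B wins each traffic group but the multi-step checkout wins overall — the comparison reverses. Flow B's sessions skew toward display, which has a lower base rate.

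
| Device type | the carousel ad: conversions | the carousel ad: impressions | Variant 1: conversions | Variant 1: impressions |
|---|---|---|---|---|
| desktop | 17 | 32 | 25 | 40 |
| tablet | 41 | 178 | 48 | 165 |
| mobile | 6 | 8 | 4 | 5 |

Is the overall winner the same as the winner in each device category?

Yes

Desktop: the carousel ad 17/32 = 53.1%, Variant 1 25/40 = 62.5% → Variant 1
Tablet: the carousel ad 41/178 = 23.0%, Variant 1 48/165 = 29.1% → Variant 1
Mobile: the carousel ad 6/8 = 75.0%, Variant 1 4/5 = 80.0% → Variant 1
Overall: the carousel ad 64/218 = 29.4%, Variant 1 77/210 = 36.7% → Variant 1
Variant 1 wins overall and in every device group — no reversal.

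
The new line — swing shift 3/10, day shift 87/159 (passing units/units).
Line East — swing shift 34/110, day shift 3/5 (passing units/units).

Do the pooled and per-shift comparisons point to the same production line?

No

Swing shift: the new line 3/10 = 30.0%, Line East 34/110 = 30.9% → Line East
Day shift: the new line 87/159 = 54.7%, Line East 3/5 = 60.0% → Line East
Overall: the new line 90/169 = 53.3%, Line East 37/115 = 32.2% → the new line
Line East wins each shift group but the new line wins overall — the comparison reverses. Line East's units skew toward swing shift, which has a lower base rate.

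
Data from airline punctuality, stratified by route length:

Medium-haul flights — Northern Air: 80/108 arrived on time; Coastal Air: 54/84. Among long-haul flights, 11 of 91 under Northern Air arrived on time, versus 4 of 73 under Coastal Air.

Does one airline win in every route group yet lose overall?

No

Medium-haul: Northern Air 80/108 = 74.1%, Coastal Air 54/84 = 64.3% → Northern Air
Long-haul: Northern Air 11/91 = 12.1%, Coastal Air 4/73 = 5.5% → Northern Air
Overall: Northern Air 91/199 = 45.7%, Coastal Air 58/157 = 36.9% → Northern Air
Northern Air wins overall and in every route group — no reversal.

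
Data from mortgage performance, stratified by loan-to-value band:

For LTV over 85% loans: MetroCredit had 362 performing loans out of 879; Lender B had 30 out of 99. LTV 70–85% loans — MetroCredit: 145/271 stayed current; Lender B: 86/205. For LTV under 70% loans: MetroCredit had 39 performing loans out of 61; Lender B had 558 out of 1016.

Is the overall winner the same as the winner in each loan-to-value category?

LTV over 85%: MetroCredit 362/879 = 41.2%, Lender B 30/99 = 30.3% → MetroCredit
LTV 70–85%: MetroCredit 145/271 = 53.5%, Lender B 86/205 = 42.0% → MetroCredit
LTV under 70%: MetroCredit 39/61 = 63.9%, Lender B 558/1016 = 54.9% → MetroCredit
Overall: MetroCredit 546/1211 = 45.1%, Lender B 674/1320 = 51.1% → Lender B
MetroCredit wins each loan-to-value group but Lender B wins overall — the comparison reverses. MetroCredit's loans skew toward LTV over 85%, which has a lower base rate.

No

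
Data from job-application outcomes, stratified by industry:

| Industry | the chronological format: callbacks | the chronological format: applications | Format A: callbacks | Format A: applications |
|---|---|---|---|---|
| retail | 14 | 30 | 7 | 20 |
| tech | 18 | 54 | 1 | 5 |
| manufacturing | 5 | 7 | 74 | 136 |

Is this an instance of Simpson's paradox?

Retail: the chronological format 14/30 = 46.7%, Format A 7/20 = 35.0% → the chronological format
Tech: the chronological format 18/54 = 33.3%, Format A 1/5 = 20.0% → the chronological format
Manufacturing: the chronological format 5/7 = 71.4%, Format A 74/136 = 54.4% → the chronological format
Overall: the chronological format 37/91 = 40.7%, Format A 82/161 = 50.9% → Format A
The chronological format wins each industry group but Format A wins overall — the comparison reverses. The chronological format's applications skew toward tech, which has a lower base rate.

Yes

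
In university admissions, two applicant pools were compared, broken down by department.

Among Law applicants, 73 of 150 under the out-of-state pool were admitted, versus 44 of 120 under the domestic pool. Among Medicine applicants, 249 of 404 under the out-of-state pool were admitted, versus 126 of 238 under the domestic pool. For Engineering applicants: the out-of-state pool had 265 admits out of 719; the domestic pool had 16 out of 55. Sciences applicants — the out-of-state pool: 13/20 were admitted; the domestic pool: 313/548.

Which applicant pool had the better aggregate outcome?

the domestic pool

Law: the out-of-state pool 73/150 = 48.7%, the domestic pool 44/120 = 36.7% → the out-of-state pool
Medicine: the out-of-state pool 249/404 = 61.6%, the domestic pool 126/238 = 52.9% → the out-of-state pool
Engineering: the out-of-state pool 265/719 = 36.9%, the domestic pool 16/55 = 29.1% → the out-of-state pool
Sciences: the out-of-state pool 13/20 = 65.0%, the domestic pool 313/548 = 57.1% → the out-of-state pool
Overall: the out-of-state pool 600/1293 = 46.4%, the domestic pool 499/961 = 51.9% → the domestic pool
(The out-of-state pool wins every department group but the domestic pool wins overall — the out-of-state pool's applicants skew toward the low-rate Engineering group.)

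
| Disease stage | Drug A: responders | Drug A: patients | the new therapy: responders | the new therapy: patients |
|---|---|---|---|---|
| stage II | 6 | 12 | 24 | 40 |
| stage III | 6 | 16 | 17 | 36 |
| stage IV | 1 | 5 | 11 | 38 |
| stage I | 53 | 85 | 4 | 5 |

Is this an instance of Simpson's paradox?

Stage II: Drug A 6/12 = 50.0%, the new therapy 24/40 = 60.0% → the new therapy
Stage III: Drug A 6/16 = 37.5%, the new therapy 17/36 = 47.2% → the new therapy
Stage IV: Drug A 1/5 = 20.0%, the new therapy 11/38 = 28.9% → the new therapy
Stage I: Drug A 53/85 = 62.4%, the new therapy 4/5 = 80.0% → the new therapy
Overall: Drug A 66/118 = 55.9%, the new therapy 56/119 = 47.1% → Drug A
The new therapy wins each disease group but Drug A wins overall — the comparison reverses. The new therapy's patients skew toward stage IV, which has a lower base rate.

Yes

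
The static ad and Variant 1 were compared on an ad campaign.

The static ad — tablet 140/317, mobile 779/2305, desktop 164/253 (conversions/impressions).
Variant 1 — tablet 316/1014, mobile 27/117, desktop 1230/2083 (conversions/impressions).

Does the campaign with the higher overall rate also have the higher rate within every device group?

Tablet: the static ad 140/317 = 44.2%, Variant 1 316/1014 = 31.2% → the static ad
Mobile: the static ad 779/2305 = 33.8%, Variant 1 27/117 = 23.1% → the static ad
Desktop: the static ad 164/253 = 64.8%, Variant 1 1230/2083 = 59.0% → the static ad
Overall: the static ad 1083/2875 = 37.7%, Variant 1 1573/3214 = 48.9% → Variant 1
The static ad wins each device group but Variant 1 wins overall — the comparison reverses. The static ad's impressions skew toward mobile, which has a lower base rate.

No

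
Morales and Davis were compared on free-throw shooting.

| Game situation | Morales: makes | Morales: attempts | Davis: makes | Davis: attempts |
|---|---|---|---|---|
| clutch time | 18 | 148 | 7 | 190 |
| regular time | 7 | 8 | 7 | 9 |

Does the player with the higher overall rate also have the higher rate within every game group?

Clutch time: Morales 18/148 = 12.2%, Davis 7/190 = 3.7% → Morales
Regular time: Morales 7/8 = 87.5%, Davis 7/9 = 77.8% → Morales
Overall: Morales 25/156 = 16.0%, Davis 14/199 = 7.0% → Morales
Morales wins overall and in every game group — no reversal.

Yes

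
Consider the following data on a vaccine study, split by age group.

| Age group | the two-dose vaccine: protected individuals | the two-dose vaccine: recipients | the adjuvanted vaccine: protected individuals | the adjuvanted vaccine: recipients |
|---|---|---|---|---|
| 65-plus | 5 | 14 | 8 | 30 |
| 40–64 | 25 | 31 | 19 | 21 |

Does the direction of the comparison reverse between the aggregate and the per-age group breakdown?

65-plus: the two-dose vaccine 5/14 = 35.7%, the adjuvanted vaccine 8/30 = 26.7% → the two-dose vaccine
40–64: the two-dose vaccine 25/31 = 80.6%, the adjuvanted vaccine 19/21 = 90.5% → the adjuvanted vaccine
Overall: the two-dose vaccine 30/45 = 66.7%, the adjuvanted vaccine 27/51 = 52.9% → the two-dose vaccine
Neither sweeps: the two-dose vaccine wins 1 of 2 groups, the adjuvanted vaccine wins 1. The two-dose vaccine wins overall but not every group — no Simpson reversal.

No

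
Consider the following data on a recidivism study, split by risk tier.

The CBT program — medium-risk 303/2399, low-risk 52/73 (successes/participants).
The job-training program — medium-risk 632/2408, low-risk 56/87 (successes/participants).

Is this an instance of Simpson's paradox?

Medium-risk: the CBT program 303/2399 = 12.6%, the job-training program 632/2408 = 26.2% → the job-training program
Low-risk: the CBT program 52/73 = 71.2%, the job-training program 56/87 = 64.4% → the CBT program
Overall: the CBT program 355/2472 = 14.4%, the job-training program 688/2495 = 27.6% → the job-training program
Neither sweeps: the CBT program wins 1 of 2 groups, the job-training program wins 1. The job-training program wins overall but not every group — no Simpson reversal.

No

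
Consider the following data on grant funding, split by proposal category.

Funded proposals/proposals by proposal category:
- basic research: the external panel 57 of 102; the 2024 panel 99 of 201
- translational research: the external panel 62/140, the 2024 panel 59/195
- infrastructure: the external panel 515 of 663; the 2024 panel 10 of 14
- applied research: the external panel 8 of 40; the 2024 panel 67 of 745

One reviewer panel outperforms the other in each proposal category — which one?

the external panel

Basic research: the external panel 57/102 = 55.9%, the 2024 panel 99/201 = 49.3% → the external panel
Translational research: the external panel 62/140 = 44.3%, the 2024 panel 59/195 = 30.3% → the external panel
Infrastructure: the external panel 515/663 = 77.7%, the 2024 panel 10/14 = 71.4% → the external panel
Applied research: the external panel 8/40 = 20.0%, the 2024 panel 67/745 = 9.0% → the external panel
The external panel has the higher rate in all 4 groups.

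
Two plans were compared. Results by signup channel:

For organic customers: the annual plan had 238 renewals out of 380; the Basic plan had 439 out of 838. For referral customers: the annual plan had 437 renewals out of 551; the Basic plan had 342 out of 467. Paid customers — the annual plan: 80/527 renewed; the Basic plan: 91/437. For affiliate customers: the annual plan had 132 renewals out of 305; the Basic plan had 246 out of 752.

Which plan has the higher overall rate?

the annual plan

Organic: the annual plan 238/380 = 62.6%, the Basic plan 439/838 = 52.4% → the annual plan
Referral: the annual plan 437/551 = 79.3%, the Basic plan 342/467 = 73.2% → the annual plan
Paid: the annual plan 80/527 = 15.2%, the Basic plan 91/437 = 20.8% → the Basic plan
Affiliate: the annual plan 132/305 = 43.3%, the Basic plan 246/752 = 32.7% → the annual plan
Overall: the annual plan 887/1763 = 50.3%, the Basic plan 1118/2494 = 44.8% → the annual plan
(Neither sweeps every signup group, but the annual plan has the higher pooled rate.)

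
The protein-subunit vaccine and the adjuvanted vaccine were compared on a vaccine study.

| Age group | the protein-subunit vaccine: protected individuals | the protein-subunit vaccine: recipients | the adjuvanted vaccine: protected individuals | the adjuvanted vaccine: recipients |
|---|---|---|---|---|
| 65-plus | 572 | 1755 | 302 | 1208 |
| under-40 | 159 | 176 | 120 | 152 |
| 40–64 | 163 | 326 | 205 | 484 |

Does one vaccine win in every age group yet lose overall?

65-plus: the protein-subunit vaccine 572/1755 = 32.6%, the adjuvanted vaccine 302/1208 = 25.0% → the protein-subunit vaccine
Under-40: the protein-subunit vaccine 159/176 = 90.3%, the adjuvanted vaccine 120/152 = 78.9% → the protein-subunit vaccine
40–64: the protein-subunit vaccine 163/326 = 50.0%, the adjuvanted vaccine 205/484 = 42.4% → the protein-subunit vaccine
Overall: the protein-subunit vaccine 894/2257 = 39.6%, the adjuvanted vaccine 627/1844 = 34.0% → the protein-subunit vaccine
The protein-subunit vaccine wins overall and in every age group — no reversal.

No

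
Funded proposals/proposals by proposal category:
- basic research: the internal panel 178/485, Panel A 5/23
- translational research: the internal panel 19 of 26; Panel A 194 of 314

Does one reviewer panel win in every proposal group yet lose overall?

Basic research: the internal panel 178/485 = 36.7%, Panel A 5/23 = 21.7% → the internal panel
Translational research: the internal panel 19/26 = 73.1%, Panel A 194/314 = 61.8% → the internal panel
Overall: the internal panel 197/511 = 38.6%, Panel A 199/337 = 59.1% → Panel A
The internal panel wins each proposal group but Panel A wins overall — the comparison reverses. The internal panel's proposals skew toward basic research, which has a lower base rate.

Yes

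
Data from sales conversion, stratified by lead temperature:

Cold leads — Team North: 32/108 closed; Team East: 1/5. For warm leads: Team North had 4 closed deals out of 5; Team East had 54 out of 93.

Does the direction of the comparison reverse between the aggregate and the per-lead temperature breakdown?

Yes

Cold: Team North 32/108 = 29.6%, Team East 1/5 = 20.0% → Team North
Warm: Team North 4/5 = 80.0%, Team East 54/93 = 58.1% → Team North
Overall: Team North 36/113 = 31.9%, Team East 55/98 = 56.1% → Team East
Team North wins each lead group but Team East wins overall — the comparison reverses. Team North's leads skew toward cold, which has a lower base rate.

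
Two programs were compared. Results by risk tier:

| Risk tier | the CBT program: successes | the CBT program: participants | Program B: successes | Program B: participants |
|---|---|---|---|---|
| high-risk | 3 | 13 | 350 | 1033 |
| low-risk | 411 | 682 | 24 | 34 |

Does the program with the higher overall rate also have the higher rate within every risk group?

High-risk: the CBT program 3/13 = 23.1%, Program B 350/1033 = 33.9% → Program B
Low-risk: the CBT program 411/682 = 60.3%, Program B 24/34 = 70.6% → Program B
Overall: the CBT program 414/695 = 59.6%, Program B 374/1067 = 35.1% → the CBT program
Program B wins each risk group but the CBT program wins overall — the comparison reverses. Program B's participants skew toward high-risk, which has a lower base rate.

No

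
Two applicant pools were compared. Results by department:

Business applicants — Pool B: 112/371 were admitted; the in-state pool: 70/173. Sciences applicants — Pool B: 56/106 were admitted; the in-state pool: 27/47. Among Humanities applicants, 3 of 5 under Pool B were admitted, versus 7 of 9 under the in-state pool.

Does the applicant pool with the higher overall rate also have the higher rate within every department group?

Yes

Business: Pool B 112/371 = 30.2%, the in-state pool 70/173 = 40.5% → the in-state pool
Sciences: Pool B 56/106 = 52.8%, the in-state pool 27/47 = 57.4% → the in-state pool
Humanities: Pool B 3/5 = 60.0%, the in-state pool 7/9 = 77.8% → the in-state pool
Overall: Pool B 171/482 = 35.5%, the in-state pool 104/229 = 45.4% → the in-state pool
The in-state pool wins overall and in every department group — no reversal.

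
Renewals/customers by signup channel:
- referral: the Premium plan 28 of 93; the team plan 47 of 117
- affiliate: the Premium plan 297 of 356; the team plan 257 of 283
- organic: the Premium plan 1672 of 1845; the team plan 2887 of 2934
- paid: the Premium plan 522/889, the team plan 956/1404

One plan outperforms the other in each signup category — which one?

the team plan

Referral: the Premium plan 28/93 = 30.1%, the team plan 47/117 = 40.2% → the team plan
Affiliate: the Premium plan 297/356 = 83.4%, the team plan 257/283 = 90.8% → the team plan
Organic: the Premium plan 1672/1845 = 90.6%, the team plan 2887/2934 = 98.4% → the team plan
Paid: the Premium plan 522/889 = 58.7%, the team plan 956/1404 = 68.1% → the team plan
The team plan has the higher rate in all 4 groups.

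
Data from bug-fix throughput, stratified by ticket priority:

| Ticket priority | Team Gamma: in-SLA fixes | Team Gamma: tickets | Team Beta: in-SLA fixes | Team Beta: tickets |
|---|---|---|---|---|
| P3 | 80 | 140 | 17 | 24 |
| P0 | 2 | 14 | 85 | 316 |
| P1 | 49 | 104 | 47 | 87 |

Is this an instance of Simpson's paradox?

Yes

P3: Team Gamma 80/140 = 57.1%, Team Beta 17/24 = 70.8% → Team Beta
P0: Team Gamma 2/14 = 14.3%, Team Beta 85/316 = 26.9% → Team Beta
P1: Team Gamma 49/104 = 47.1%, Team Beta 47/87 = 54.0% → Team Beta
Overall: Team Gamma 131/258 = 50.8%, Team Beta 149/427 = 34.9% → Team Gamma
Team Beta wins each ticket group but Team Gamma wins overall — the comparison reverses. Team Beta's tickets skew toward P0, which has a lower base rate.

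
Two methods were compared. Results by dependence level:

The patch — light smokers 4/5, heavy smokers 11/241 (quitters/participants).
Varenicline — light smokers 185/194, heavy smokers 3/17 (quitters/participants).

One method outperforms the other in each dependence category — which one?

varenicline

Light smokers: the patch 4/5 = 80.0%, varenicline 185/194 = 95.4% → varenicline
Heavy smokers: the patch 11/241 = 4.6%, varenicline 3/17 = 17.6% → varenicline
Varenicline has the higher rate in both groups.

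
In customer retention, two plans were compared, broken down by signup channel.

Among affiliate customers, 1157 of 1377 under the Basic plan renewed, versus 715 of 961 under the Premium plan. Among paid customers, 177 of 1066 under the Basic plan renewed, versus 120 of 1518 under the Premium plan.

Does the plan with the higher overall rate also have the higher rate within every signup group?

Affiliate: the Basic plan 1157/1377 = 84.0%, the Premium plan 715/961 = 74.4% → the Basic plan
Paid: the Basic plan 177/1066 = 16.6%, the Premium plan 120/1518 = 7.9% → the Basic plan
Overall: the Basic plan 1334/2443 = 54.6%, the Premium plan 835/2479 = 33.7% → the Basic plan
The Basic plan wins overall and in every signup group — no reversal.

Yes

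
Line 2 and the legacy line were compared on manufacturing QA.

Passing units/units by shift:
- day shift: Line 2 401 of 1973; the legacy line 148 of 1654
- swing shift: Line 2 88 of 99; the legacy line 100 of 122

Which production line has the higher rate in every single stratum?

Line 2

Day shift: Line 2 401/1973 = 20.3%, the legacy line 148/1654 = 8.9% → Line 2
Swing shift: Line 2 88/99 = 88.9%, the legacy line 100/122 = 82.0% → Line 2
Line 2 has the higher rate in both groups.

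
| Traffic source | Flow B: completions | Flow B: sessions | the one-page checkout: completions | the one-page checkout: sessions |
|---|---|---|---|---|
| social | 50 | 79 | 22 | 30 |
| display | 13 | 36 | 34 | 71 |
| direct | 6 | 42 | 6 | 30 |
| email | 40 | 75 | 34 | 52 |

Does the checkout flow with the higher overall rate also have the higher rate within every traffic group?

Yes

Social: Flow B 50/79 = 63.3%, the one-page checkout 22/30 = 73.3% → the one-page checkout
Display: Flow B 13/36 = 36.1%, the one-page checkout 34/71 = 47.9% → the one-page checkout
Direct: Flow B 6/42 = 14.3%, the one-page checkout 6/30 = 20.0% → the one-page checkout
Email: Flow B 40/75 = 53.3%, the one-page checkout 34/52 = 65.4% → the one-page checkout
Overall: Flow B 109/232 = 47.0%, the one-page checkout 96/183 = 52.5% → the one-page checkout
The one-page checkout wins overall and in every traffic group — no reversal.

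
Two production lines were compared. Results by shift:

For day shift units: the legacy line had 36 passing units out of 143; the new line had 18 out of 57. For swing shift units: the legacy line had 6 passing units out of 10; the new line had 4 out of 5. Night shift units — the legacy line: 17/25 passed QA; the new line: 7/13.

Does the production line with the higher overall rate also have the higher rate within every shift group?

Day shift: the legacy line 36/143 = 25.2%, the new line 18/57 = 31.6% → the new line
Swing shift: the legacy line 6/10 = 60.0%, the new line 4/5 = 80.0% → the new line
Night shift: the legacy line 17/25 = 68.0%, the new line 7/13 = 53.8% → the legacy line
Overall: the legacy line 59/178 = 33.1%, the new line 29/75 = 38.7% → the new line
Neither sweeps: the legacy line wins 1 of 3 groups, the new line wins 2. The new line wins overall but not every group — no Simpson reversal.

No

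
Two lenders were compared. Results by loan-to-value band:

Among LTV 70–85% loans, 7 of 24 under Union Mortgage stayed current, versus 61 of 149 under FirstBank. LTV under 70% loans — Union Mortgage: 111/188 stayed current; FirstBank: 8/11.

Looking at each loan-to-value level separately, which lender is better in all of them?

FirstBank

LTV 70–85%: Union Mortgage 7/24 = 29.2%, FirstBank 61/149 = 40.9% → FirstBank
LTV under 70%: Union Mortgage 111/188 = 59.0%, FirstBank 8/11 = 72.7% → FirstBank
FirstBank has the higher rate in both groups.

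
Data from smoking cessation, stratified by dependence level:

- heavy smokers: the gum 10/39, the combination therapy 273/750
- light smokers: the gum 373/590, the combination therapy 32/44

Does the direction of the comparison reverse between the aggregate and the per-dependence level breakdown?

Heavy smokers: the gum 10/39 = 25.6%, the combination therapy 273/750 = 36.4% → the combination therapy
Light smokers: the gum 373/590 = 63.2%, the combination therapy 32/44 = 72.7% → the combination therapy
Overall: the gum 383/629 = 60.9%, the combination therapy 305/794 = 38.4% → the gum
The combination therapy wins each dependence group but the gum wins overall — the comparison reverses. The combination therapy's participants skew toward heavy smokers, which has a lower base rate.

Yes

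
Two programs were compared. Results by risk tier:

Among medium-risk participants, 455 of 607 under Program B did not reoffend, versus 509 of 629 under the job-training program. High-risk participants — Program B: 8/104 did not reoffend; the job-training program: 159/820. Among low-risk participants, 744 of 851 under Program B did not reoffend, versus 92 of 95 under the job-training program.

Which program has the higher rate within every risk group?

the job-training program

Medium-risk: Program B 455/607 = 75.0%, the job-training program 509/629 = 80.9% → the job-training program
High-risk: Program B 8/104 = 7.7%, the job-training program 159/820 = 19.4% → the job-training program
Low-risk: Program B 744/851 = 87.4%, the job-training program 92/95 = 96.8% → the job-training program
The job-training program has the higher rate in all 3 groups.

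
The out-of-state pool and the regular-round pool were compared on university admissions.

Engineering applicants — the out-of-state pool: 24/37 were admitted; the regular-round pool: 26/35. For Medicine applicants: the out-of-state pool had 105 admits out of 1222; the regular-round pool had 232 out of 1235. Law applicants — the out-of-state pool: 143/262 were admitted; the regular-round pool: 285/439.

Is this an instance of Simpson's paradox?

Engineering: the out-of-state pool 24/37 = 64.9%, the regular-round pool 26/35 = 74.3% → the regular-round pool
Medicine: the out-of-state pool 105/1222 = 8.6%, the regular-round pool 232/1235 = 18.8% → the regular-round pool
Law: the out-of-state pool 143/262 = 54.6%, the regular-round pool 285/439 = 64.9% → the regular-round pool
Overall: the out-of-state pool 272/1521 = 17.9%, the regular-round pool 543/1709 = 31.8% → the regular-round pool
The regular-round pool wins overall and in every department group — no reversal.

No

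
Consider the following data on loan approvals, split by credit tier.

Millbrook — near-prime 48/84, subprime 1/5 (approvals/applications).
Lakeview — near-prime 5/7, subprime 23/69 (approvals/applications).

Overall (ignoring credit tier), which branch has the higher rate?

Near-prime: Millbrook 48/84 = 57.1%, Lakeview 5/7 = 71.4% → Lakeview
Subprime: Millbrook 1/5 = 20.0%, Lakeview 23/69 = 33.3% → Lakeview
Overall: Millbrook 49/89 = 55.1%, Lakeview 28/76 = 36.8% → Millbrook
(Lakeview wins every credit group but Millbrook wins overall — Lakeview's applications skew toward the low-rate subprime group.)

Millbrook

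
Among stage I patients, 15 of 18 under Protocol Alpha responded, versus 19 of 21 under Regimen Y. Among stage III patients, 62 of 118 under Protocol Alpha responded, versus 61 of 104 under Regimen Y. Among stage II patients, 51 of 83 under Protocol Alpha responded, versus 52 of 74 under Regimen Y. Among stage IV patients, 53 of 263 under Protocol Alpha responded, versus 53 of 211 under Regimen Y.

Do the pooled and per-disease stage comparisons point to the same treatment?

Yes

Stage I: Protocol Alpha 15/18 = 83.3%, Regimen Y 19/21 = 90.5% → Regimen Y
Stage III: Protocol Alpha 62/118 = 52.5%, Regimen Y 61/104 = 58.7% → Regimen Y
Stage II: Protocol Alpha 51/83 = 61.4%, Regimen Y 52/74 = 70.3% → Regimen Y
Stage IV: Protocol Alpha 53/263 = 20.2%, Regimen Y 53/211 = 25.1% → Regimen Y
Overall: Protocol Alpha 181/482 = 37.6%, Regimen Y 185/410 = 45.1% → Regimen Y
Regimen Y wins overall and in every disease group — no reversal.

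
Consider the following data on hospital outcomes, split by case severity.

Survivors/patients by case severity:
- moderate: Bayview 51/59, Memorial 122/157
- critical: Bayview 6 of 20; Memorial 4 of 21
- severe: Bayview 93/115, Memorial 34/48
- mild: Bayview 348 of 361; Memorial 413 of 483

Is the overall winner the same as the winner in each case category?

Yes

Moderate: Bayview 51/59 = 86.4%, Memorial 122/157 = 77.7% → Bayview
Critical: Bayview 6/20 = 30.0%, Memorial 4/21 = 19.0% → Bayview
Severe: Bayview 93/115 = 80.9%, Memorial 34/48 = 70.8% → Bayview
Mild: Bayview 348/361 = 96.4%, Memorial 413/483 = 85.5% → Bayview
Overall: Bayview 498/555 = 89.7%, Memorial 573/709 = 80.8% → Bayview
Bayview wins overall and in every case group — no reversal.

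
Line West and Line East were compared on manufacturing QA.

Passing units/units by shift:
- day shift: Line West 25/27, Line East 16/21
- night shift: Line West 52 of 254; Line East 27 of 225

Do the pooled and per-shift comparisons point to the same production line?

Day shift: Line West 25/27 = 92.6%, Line East 16/21 = 76.2% → Line West
Night shift: Line West 52/254 = 20.5%, Line East 27/225 = 12.0% → Line West
Overall: Line West 77/281 = 27.4%, Line East 43/246 = 17.5% → Line West
Line West wins overall and in every shift group — no reversal.

Yes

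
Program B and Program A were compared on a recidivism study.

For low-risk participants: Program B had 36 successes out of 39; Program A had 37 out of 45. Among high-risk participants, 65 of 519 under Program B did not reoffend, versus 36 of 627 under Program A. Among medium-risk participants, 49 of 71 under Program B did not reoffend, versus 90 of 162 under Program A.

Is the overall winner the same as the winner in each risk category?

Yes

Low-risk: Program B 36/39 = 92.3%, Program A 37/45 = 82.2% → Program B
High-risk: Program B 65/519 = 12.5%, Program A 36/627 = 5.7% → Program B
Medium-risk: Program B 49/71 = 69.0%, Program A 90/162 = 55.6% → Program B
Overall: Program B 150/629 = 23.8%, Program A 163/834 = 19.5% → Program B
Program B wins overall and in every risk group — no reversal.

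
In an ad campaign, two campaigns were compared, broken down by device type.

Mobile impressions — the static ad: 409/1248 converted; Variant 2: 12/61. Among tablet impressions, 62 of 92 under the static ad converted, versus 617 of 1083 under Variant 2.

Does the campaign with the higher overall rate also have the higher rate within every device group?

Mobile: the static ad 409/1248 = 32.8%, Variant 2 12/61 = 19.7% → the static ad
Tablet: the static ad 62/92 = 67.4%, Variant 2 617/1083 = 57.0% → the static ad
Overall: the static ad 471/1340 = 35.1%, Variant 2 629/1144 = 55.0% → Variant 2
The static ad wins each device group but Variant 2 wins overall — the comparison reverses. The static ad's impressions skew toward mobile, which has a lower base rate.

No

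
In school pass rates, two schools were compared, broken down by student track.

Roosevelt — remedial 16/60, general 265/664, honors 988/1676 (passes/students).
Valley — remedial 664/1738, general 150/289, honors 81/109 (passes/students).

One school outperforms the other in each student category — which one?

Remedial: Roosevelt 16/60 = 26.7%, Valley 664/1738 = 38.2% → Valley
General: Roosevelt 265/664 = 39.9%, Valley 150/289 = 51.9% → Valley
Honors: Roosevelt 988/1676 = 58.9%, Valley 81/109 = 74.3% → Valley
Valley has the higher rate in all 3 groups.

Valley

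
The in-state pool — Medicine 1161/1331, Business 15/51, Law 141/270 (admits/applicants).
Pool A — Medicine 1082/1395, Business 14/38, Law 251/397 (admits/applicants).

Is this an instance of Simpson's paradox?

Medicine: the in-state pool 1161/1331 = 87.2%, Pool A 1082/1395 = 77.6% → the in-state pool
Business: the in-state pool 15/51 = 29.4%, Pool A 14/38 = 36.8% → Pool A
Law: the in-state pool 141/270 = 52.2%, Pool A 251/397 = 63.2% → Pool A
Overall: the in-state pool 1317/1652 = 79.7%, Pool A 1347/1830 = 73.6% → the in-state pool
Neither sweeps: the in-state pool wins 1 of 3 groups, Pool A wins 2. The in-state pool wins overall but not every group — no Simpson reversal.

No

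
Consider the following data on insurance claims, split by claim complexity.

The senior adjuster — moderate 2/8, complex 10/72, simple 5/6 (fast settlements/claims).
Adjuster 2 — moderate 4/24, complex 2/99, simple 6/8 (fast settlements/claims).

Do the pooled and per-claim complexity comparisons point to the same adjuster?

Yes

Moderate: the senior adjuster 2/8 = 25.0%, Adjuster 2 4/24 = 16.7% → the senior adjuster
Complex: the senior adjuster 10/72 = 13.9%, Adjuster 2 2/99 = 2.0% → the senior adjuster
Simple: the senior adjuster 5/6 = 83.3%, Adjuster 2 6/8 = 75.0% → the senior adjuster
Overall: the senior adjuster 17/86 = 19.8%, Adjuster 2 12/131 = 9.2% → the senior adjuster
The senior adjuster wins overall and in every claim group — no reversal.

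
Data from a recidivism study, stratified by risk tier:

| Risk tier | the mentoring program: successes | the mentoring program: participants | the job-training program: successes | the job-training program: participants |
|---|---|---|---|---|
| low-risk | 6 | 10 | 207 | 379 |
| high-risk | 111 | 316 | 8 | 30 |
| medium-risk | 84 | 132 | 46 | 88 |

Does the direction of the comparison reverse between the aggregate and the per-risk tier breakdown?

Yes

Low-risk: the mentoring program 6/10 = 60.0%, the job-training program 207/379 = 54.6% → the mentoring program
High-risk: the mentoring program 111/316 = 35.1%, the job-training program 8/30 = 26.7% → the mentoring program
Medium-risk: the mentoring program 84/132 = 63.6%, the job-training program 46/88 = 52.3% → the mentoring program
Overall: the mentoring program 201/458 = 43.9%, the job-training program 261/497 = 52.5% → the job-training program
The mentoring program wins each risk group but the job-training program wins overall — the comparison reverses. The mentoring program's participants skew toward high-risk, which has a lower base rate.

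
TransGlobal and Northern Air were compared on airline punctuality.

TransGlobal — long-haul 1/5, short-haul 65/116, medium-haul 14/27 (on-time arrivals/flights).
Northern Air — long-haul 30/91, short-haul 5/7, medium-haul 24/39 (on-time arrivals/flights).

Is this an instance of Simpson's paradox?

Yes

Long-haul: TransGlobal 1/5 = 20.0%, Northern Air 30/91 = 33.0% → Northern Air
Short-haul: TransGlobal 65/116 = 56.0%, Northern Air 5/7 = 71.4% → Northern Air
Medium-haul: TransGlobal 14/27 = 51.9%, Northern Air 24/39 = 61.5% → Northern Air
Overall: TransGlobal 80/148 = 54.1%, Northern Air 59/137 = 43.1% → TransGlobal
Northern Air wins each route group but TransGlobal wins overall — the comparison reverses. Northern Air's flights skew toward long-haul, which has a lower base rate.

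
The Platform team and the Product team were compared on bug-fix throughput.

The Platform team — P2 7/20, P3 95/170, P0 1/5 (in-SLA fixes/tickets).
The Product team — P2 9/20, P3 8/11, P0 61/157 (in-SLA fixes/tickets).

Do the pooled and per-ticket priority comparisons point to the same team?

P2: the Platform team 7/20 = 35.0%, the Product team 9/20 = 45.0% → the Product team
P3: the Platform team 95/170 = 55.9%, the Product team 8/11 = 72.7% → the Product team
P0: the Platform team 1/5 = 20.0%, the Product team 61/157 = 38.9% → the Product team
Overall: the Platform team 103/195 = 52.8%, the Product team 78/188 = 41.5% → the Platform team
The Product team wins each ticket group but the Platform team wins overall — the comparison reverses. The Product team's tickets skew toward P0, which has a lower base rate.

No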